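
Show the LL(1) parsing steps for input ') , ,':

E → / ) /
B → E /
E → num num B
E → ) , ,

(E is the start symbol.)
Stack is shown with the top on the left.

Stack    Input    Action
------------------------
E $      ) , , $  output E → ) , ,
) , , $  ) , , $  match ')'
, , $    , , $    match ','
, $      , $      match ','
$        $        accept

The string is accepted.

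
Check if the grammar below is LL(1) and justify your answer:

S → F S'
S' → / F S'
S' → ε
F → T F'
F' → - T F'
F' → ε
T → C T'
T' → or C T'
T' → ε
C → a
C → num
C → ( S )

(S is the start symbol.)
Relevant sets:
  FOLLOW(S') = { $, ')' }
  FOLLOW(F') = { $, ')', '/' }
  FOLLOW(T') = { $, ')', '-', '/' }

For S':
  PREDICT(S' → '/' F S') = { '/' }
  PREDICT(S' → ε) = { $, ')' }
For F':
  PREDICT(F' → '-' T F') = { '-' }
  PREDICT(F' → ε) = { $, ')', '/' }
For T':
  PREDICT(T' → or C T') = { 'or' }
  PREDICT(T' → ε) = { $, ')', '-', '/' }
For C:
  PREDICT(C → a) = { 'a' }
  PREDICT(C → num) = { 'num' }
  PREDICT(C → '(' S ')') = { '(' }
S, F, T have a single production, so nothing to check there.

All predict sets are disjoint. The grammar IS LL(1).

Answer: Yes, the grammar is LL(1).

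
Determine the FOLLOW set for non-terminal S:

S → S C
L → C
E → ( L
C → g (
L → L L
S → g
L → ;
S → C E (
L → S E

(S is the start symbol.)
{ $, '(', 'g' }

S is the start symbol, so $ ∈ FOLLOW(S).
In S → S C: S is followed by C, add FIRST(C) \ {ε} = { 'g' }
In L → S E: S is followed by E, add FIRST(E) \ {ε} = { '(' }

Taking the union: FOLLOW(S) = { $, '(', 'g' }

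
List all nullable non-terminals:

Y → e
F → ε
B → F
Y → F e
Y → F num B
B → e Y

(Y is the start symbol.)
ε-productions: F → ε
So F is immediately nullable.
B → F: every symbol on the right is nullable, so B is nullable too.
No further non-terminal can be added: every production for the remaining non-terminals contains a terminal or a non-nullable non-terminal.
Nullable = { 'B', 'F' }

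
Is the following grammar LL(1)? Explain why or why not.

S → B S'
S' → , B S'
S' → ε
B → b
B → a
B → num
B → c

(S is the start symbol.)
Yes, the grammar is LL(1).

A grammar is LL(1) if for each non-terminal N with multiple productions, the predict sets of those productions are pairwise disjoint, where PREDICT(N → α) = (FIRST(α) \ {ε}) ∪ (FOLLOW(N) if α ⇒* ε).

Relevant sets:
  FOLLOW(S') = { $ }

For S':
  PREDICT(S' → ',' B S') = { ',' }
  PREDICT(S' → ε) = { $ }
For B:
  PREDICT(B → b) = { 'b' }
  PREDICT(B → a) = { 'a' }
  PREDICT(B → num) = { 'num' }
  PREDICT(B → c) = { 'c' }
S has a single production, so nothing to check there.

All predict sets are disjoint. The grammar IS LL(1).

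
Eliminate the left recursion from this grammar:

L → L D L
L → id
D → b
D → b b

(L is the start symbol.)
L is directly left-recursive. The standard transformation for
  A → A α₁ | ... | A α_m | β₁ | ... | β_n
is
  A  → β₁ A' | ... | β_n A'
  A' → α₁ A' | ... | α_m A' | ε

L → id becomes L → id L'
L → L D L becomes L' → D L L'
Add L' → ε

Productions for other non-terminals are unchanged:
  D → b
  D → b b

Resulting grammar:
L → id L'
L' → D L L'
L' → ε
D → b
D → b b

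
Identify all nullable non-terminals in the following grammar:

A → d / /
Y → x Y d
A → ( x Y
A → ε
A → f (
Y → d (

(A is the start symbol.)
A non-terminal is nullable if it can derive ε (the empty string): either it has an ε-production, or it has a production whose right-hand side consists entirely of nullable non-terminals.

ε-productions: A → ε
So A is immediately nullable.
No further non-terminal can be added: every production for the remaining non-terminals contains a terminal or a non-nullable non-terminal.
Nullable = { 'A' }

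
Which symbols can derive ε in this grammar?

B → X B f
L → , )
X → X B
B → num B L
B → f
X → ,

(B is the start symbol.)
None

A non-terminal is nullable if it can derive ε (the empty string): either it has an ε-production, or it has a production whose right-hand side consists entirely of nullable non-terminals.

There are no ε-productions, so no non-terminal can derive ε.
No non-terminals are nullable.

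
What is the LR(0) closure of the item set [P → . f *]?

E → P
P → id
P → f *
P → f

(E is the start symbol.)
To compute CLOSURE, for each item [A → α.Bβ] where B is a non-terminal, add [B → .γ] for all productions B → γ; repeat for the newly added items until nothing changes.

Start with: [P → . f *]
The dot precedes the terminal f, so nothing is added.

CLOSURE = { [P → . f *] }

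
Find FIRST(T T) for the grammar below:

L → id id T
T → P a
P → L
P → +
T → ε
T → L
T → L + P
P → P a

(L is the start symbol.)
{ '+', 'id', ε }

FIRST sets of the non-terminals involved (from the grammar, by fixed-point iteration):
  FIRST(T) = { '+', 'id', ε }

To compute FIRST(T T), process the symbols left to right:
Symbol T is a non-terminal. Add FIRST(T) \ {ε} = { '+', 'id' }
T is nullable (ε ∈ FIRST(T)), continue to the next symbol.
Symbol T is a non-terminal. Add FIRST(T) \ {ε} = { '+', 'id' }
T is nullable (ε ∈ FIRST(T)), continue to the next symbol.
All symbols are nullable, so ε is in the result.
FIRST(T T) = { '+', 'id', ε }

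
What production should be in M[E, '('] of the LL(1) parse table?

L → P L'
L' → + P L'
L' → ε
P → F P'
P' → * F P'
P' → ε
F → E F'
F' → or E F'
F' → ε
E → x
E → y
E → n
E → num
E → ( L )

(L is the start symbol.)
To find M[E, '('], we find productions for E where '(' is in the predict set (PREDICT(N → α) = (FIRST(α) \ {ε}) ∪ (FOLLOW(N) if α ⇒* ε)).

E → x: PREDICT = { 'x' }
E → y: PREDICT = { 'y' }
E → n: PREDICT = { 'n' }
E → num: PREDICT = { 'num' }
E → ( L ): PREDICT = { '(' }
  '(' is in predict set, so this production goes in M[E, '(']

M[E, '('] = E → ( L )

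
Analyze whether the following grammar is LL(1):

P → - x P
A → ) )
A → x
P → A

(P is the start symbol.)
Yes, the grammar is LL(1).

A grammar is LL(1) if for each non-terminal N with multiple productions, the predict sets of those productions are pairwise disjoint, where PREDICT(N → α) = (FIRST(α) \ {ε}) ∪ (FOLLOW(N) if α ⇒* ε).

Relevant sets:
  FIRST(A) = { ')', 'x' }

For P:
  PREDICT(P → '-' x P) = { '-' }
  PREDICT(P → A) = { ')', 'x' }
For A:
  PREDICT(A → ')' ')') = { ')' }
  PREDICT(A → x) = { 'x' }

All predict sets are disjoint. The grammar IS LL(1).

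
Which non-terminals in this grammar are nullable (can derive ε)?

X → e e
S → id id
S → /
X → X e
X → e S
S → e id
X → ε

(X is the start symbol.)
A non-terminal is nullable if it can derive ε (the empty string): either it has an ε-production, or it has a production whose right-hand side consists entirely of nullable non-terminals.

ε-productions: X → ε
So X is immediately nullable.
No further non-terminal can be added: every production for the remaining non-terminals contains a terminal or a non-nullable non-terminal.
Nullable = { 'X' }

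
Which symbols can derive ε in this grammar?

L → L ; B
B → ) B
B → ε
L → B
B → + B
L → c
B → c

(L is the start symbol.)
{ 'B', 'L' }

ε-productions: B → ε
So B is immediately nullable.
L → B: every symbol on the right is nullable, so L is nullable too.
Every non-terminal is now nullable.
Nullable = { 'B', 'L' }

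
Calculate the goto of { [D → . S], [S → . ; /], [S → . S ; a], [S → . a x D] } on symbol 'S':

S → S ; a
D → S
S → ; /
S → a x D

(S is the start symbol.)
{ [D → S .], [S → S . ; a] }

GOTO(I, 'S') = CLOSURE({ [A → αX.β] : [A → α.Xβ] ∈ I, X = 'S' })

Items with dot before 'S', with the dot advanced:
  [D → . S] → [D → S .]
  [S → . S ; a] → [S → S . ; a]
Closure adds nothing (no advanced item has the dot before a non-terminal).

GOTO = { [D → S .], [S → S . ; a] }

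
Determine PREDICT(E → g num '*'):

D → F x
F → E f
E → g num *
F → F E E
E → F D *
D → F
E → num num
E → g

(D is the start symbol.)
PREDICT(E → g num '*') = (FIRST(RHS) \ {ε}) ∪ (FOLLOW(E) if ε ∈ FIRST(RHS), i.e. RHS ⇒* ε)
FIRST(g num '*') = { 'g' }
ε ∉ FIRST(g num '*'), so FOLLOW(E) is not added.
PREDICT(E → g num '*') = { 'g' }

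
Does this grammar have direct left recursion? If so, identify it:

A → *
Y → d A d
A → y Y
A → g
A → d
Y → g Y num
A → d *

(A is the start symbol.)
No direct left recursion

A → *: starts with '*'
Y → d A d: starts with d
A → y Y: starts with y
A → g: starts with g
A → d: starts with d
Y → g Y num: starts with g
A → d *: starts with d

No direct left recursion found.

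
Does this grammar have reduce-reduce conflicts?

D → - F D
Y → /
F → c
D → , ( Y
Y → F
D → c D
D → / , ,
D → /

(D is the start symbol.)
A reduce-reduce conflict occurs when an LR(0) state has two complete items [A → α .] and [B → β .] — both call for a reduction, and with no lookahead the parser cannot choose between them.

Augment with D' → D and build the canonical LR(0) collection (I0 = CLOSURE({[D' → . D]}), then GOTO on every symbol after a dot until no new states appear). It has 16 states:
  I0: { [D → . , ( Y], [D → . - F D], [D → . / , ,], [D → . /], [D → . c D], [D' → . D] }  — shift
  I1: { [D → , . ( Y] }  — shift
  I2: { [D → - . F D], [F → . c] }  — shift
  I3: { [D → / . , ,], [D → / .] }  — shift, reduce
  I4: { [D' → D .] }  — accept
  I5: { [D → . , ( Y], [D → . - F D], [D → . / , ,], [D → . /], [D → . c D], [D → c . D] }  — shift
  I6: { [D → c D .] }  — reduce
  I7: { [D → / , . ,] }  — shift
  I8: { [D → / , , .] }  — reduce
  I9: { [D → - F . D], [D → . , ( Y], [D → . - F D], [D → . / , ,], [D → . /], [D → . c D] }  — shift
  I10: { [F → c .] }  — reduce
  I11: { [D → - F D .] }  — reduce
  I12: { [D → , ( . Y], [F → . c], [Y → . /], [Y → . F] }  — shift
  I13: { [Y → / .] }  — reduce
  I14: { [Y → F .] }  — reduce
  I15: { [D → , ( Y .] }  — reduce

No state contains more than one complete item.

Answer: No reduce-reduce conflicts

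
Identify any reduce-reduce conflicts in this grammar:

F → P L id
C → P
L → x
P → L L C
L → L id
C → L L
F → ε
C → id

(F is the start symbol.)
Yes — I6: [F → P L id .] vs [L → L id .]; I12: [C → id .] vs [L → L id .]

Augment with F' → F and build the canonical LR(0) collection (I0 = CLOSURE({[F' → . F]}), then GOTO on every symbol after a dot until no new states appear). It has 14 states:
  I0: { [F → . P L id], [F → .], [F' → . F], [L → . L id], [L → . x], [P → . L L C] }  — shift, reduce
  I1: { [F' → F .] }  — accept
  I2: { [L → . L id], [L → . x], [L → L . id], [P → L . L C] }  — shift
  I3: { [F → P . L id], [L → . L id], [L → . x] }  — shift
  I4: { [L → x .] }  — reduce
  I5: { [F → P L . id], [L → L . id] }  — shift
  I6: { [F → P L id .], [L → L id .] }  — 2 reduces
  I7: { [C → . L L], [C → . P], [C → . id], [L → . L id], [L → . x], [L → L . id], [P → . L L C], [P → L L . C] }  — shift
  I8: { [L → L id .] }  — reduce
  I9: { [P → L L C .] }  — reduce
  I10: { [C → L . L], [L → . L id], [L → . x], [L → L . id], [P → L . L C] }  — shift
  I11: { [C → P .] }  — reduce
  I12: { [C → id .], [L → L id .] }  — 2 reduces
  I13: { [C → . L L], [C → . P], [C → . id], [C → L L .], [L → . L id], [L → . x], [L → L . id], [P → . L L C], [P → L L . C] }  — shift, reduce

I6 contains complete items [F → P L id .], [L → L id .] — reduce-reduce conflict.
I12 contains complete items [C → id .], [L → L id .] — reduce-reduce conflict.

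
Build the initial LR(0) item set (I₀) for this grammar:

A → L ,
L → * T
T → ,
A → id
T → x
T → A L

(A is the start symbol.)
First, augment the grammar with A' → A
I₀ = CLOSURE({ [A' → . A] }):
  [A' → . A] has the dot before A: add [A → . L ,], [A → . id]
  [A → . L ,] has the dot before L: add [L → . * T]
No further items can be added.

I₀ = { [A → . L ,], [A → . id], [A' → . A], [L → . * T] }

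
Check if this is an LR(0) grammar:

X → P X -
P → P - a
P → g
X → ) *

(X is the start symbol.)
Yes, the grammar is LR(0)

Augment with X' → X and build the canonical LR(0) collection (I0 = CLOSURE({[X' → . X]}), then GOTO on every symbol after a dot until no new states appear). It has 10 states:
  I0: { [P → . P - a], [P → . g], [X → . ) *], [X → . P X -], [X' → . X] }  — shift
  I1: { [X → ) . *] }  — shift
  I2: { [P → . P - a], [P → . g], [P → P . - a], [X → . ) *], [X → . P X -], [X → P . X -] }  — shift
  I3: { [X' → X .] }  — accept
  I4: { [P → g .] }  — reduce
  I5: { [P → P - . a] }  — shift
  I6: { [X → P X . -] }  — shift
  I7: { [X → P X - .] }  — reduce
  I8: { [P → P - a .] }  — reduce
  I9: { [X → ) * .] }  — reduce

Every state is either a pure shift/goto state or contains exactly one complete item and nothing to shift — no conflicts. The grammar is LR(0).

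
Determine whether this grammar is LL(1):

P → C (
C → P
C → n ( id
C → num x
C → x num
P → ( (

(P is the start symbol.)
No. Predict set conflict for P: { '(' }

A grammar is LL(1) if for each non-terminal N with multiple productions, the predict sets of those productions are pairwise disjoint, where PREDICT(N → α) = (FIRST(α) \ {ε}) ∪ (FOLLOW(N) if α ⇒* ε).

Relevant sets:
  FIRST(C) = { '(', 'n', 'num', 'x' }
  FIRST(P) = { '(', 'n', 'num', 'x' }

For P:
  PREDICT(P → C '(') = { '(', 'n', 'num', 'x' }
  PREDICT(P → '(' '(') = { '(' }
For C:
  PREDICT(C → P) = { '(', 'n', 'num', 'x' }
  PREDICT(C → n '(' id) = { 'n' }
  PREDICT(C → num x) = { 'num' }
  PREDICT(C → x num) = { 'x' }

Conflict found: Predict set conflict for P: { '(' }
The grammar is NOT LL(1).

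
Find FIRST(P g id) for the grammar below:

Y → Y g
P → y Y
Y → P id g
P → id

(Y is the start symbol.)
{ 'id', 'y' }

FIRST sets of the non-terminals involved (from the grammar, by fixed-point iteration):
  FIRST(P) = { 'id', 'y' }

To compute FIRST(P g id), process the symbols left to right:
Symbol P is a non-terminal. Add FIRST(P) \ {ε} = { 'id', 'y' }
P is not nullable (ε ∉ FIRST(P)), so stop here.
FIRST(P g id) = { 'id', 'y' }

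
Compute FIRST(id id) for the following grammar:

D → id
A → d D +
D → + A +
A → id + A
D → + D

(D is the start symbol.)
To compute FIRST(id id), process the symbols left to right:
Symbol id is a terminal. Add 'id' and stop.
FIRST(id id) = { 'id' }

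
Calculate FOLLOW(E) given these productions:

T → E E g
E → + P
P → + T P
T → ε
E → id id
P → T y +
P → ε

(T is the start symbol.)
{ '+', 'g', 'id' }

In T → E E g: E is followed by E g, add FIRST(E g) \ {ε} = { '+', 'id' }
In T → E E g: E is followed by g, add FIRST(g) \ {ε} = { 'g' }

Taking the union: FOLLOW(E) = { '+', 'g', 'id' }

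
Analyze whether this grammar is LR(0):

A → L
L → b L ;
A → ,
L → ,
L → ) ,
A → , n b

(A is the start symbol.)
Augment with A' → A and build the canonical LR(0) collection (I0 = CLOSURE({[A' → . A]}), then GOTO on every symbol after a dot until no new states appear). It has 12 states:
  I0: { [A → . , n b], [A → . ,], [A → . L], [A' → . A], [L → . ) ,], [L → . ,], [L → . b L ;] }  — shift
  I1: { [L → ) . ,] }  — shift
  I2: { [A → , . n b], [A → , .], [L → , .] }  — shift, 2 reduces
  I3: { [A' → A .] }  — accept
  I4: { [A → L .] }  — reduce
  I5: { [L → . ) ,], [L → . ,], [L → . b L ;], [L → b . L ;] }  — shift
  I6: { [L → , .] }  — reduce
  I7: { [L → b L . ;] }  — shift
  I8: { [L → b L ; .] }  — reduce
  I9: { [A → , n . b] }  — shift
  I10: { [A → , n b .] }  — reduce
  I11: { [L → ) , .] }  — reduce

Conflict in state I2:
  Shift-reduce conflict between [A → , .] and [A → , . n b]
So the grammar is NOT LR(0).

Answer: No. Shift-reduce conflict between [A → , .] and [A → , . n b]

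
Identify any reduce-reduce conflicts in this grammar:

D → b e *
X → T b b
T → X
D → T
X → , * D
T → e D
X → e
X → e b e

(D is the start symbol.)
No reduce-reduce conflicts

Augment with D' → D and build the canonical LR(0) collection (I0 = CLOSURE({[D' → . D]}), then GOTO on every symbol after a dot until no new states appear). It has 16 states:
  I0: { [D → . T], [D → . b e *], [D' → . D], [T → . X], [T → . e D], [X → . , * D], [X → . T b b], [X → . e b e], [X → . e] }  — shift
  I1: { [X → , . * D] }  — shift
  I2: { [D' → D .] }  — accept
  I3: { [D → T .], [X → T . b b] }  — shift, reduce
  I4: { [T → X .] }  — reduce
  I5: { [D → b . e *] }  — shift
  I6: { [D → . T], [D → . b e *], [T → . X], [T → . e D], [T → e . D], [X → . , * D], [X → . T b b], [X → . e b e], [X → . e], [X → e . b e], [X → e .] }  — shift, reduce
  I7: { [T → e D .] }  — reduce
  I8: { [D → b . e *], [X → e b . e] }  — shift
  I9: { [D → b e . *], [X → e b e .] }  — shift, reduce
  I10: { [D → b e * .] }  — reduce
  I11: { [D → b e . *] }  — shift
  I12: { [X → T b . b] }  — shift
  I13: { [X → T b b .] }  — reduce
  I14: { [D → . T], [D → . b e *], [T → . X], [T → . e D], [X → , * . D], [X → . , * D], [X → . T b b], [X → . e b e], [X → . e] }  — shift
  I15: { [X → , * D .] }  — reduce

No state contains more than one complete item.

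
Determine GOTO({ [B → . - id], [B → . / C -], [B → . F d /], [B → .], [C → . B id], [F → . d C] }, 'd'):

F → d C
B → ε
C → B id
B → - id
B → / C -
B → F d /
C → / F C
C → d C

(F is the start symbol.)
{ [B → . - id], [B → . / C -], [B → . F d /], [B → .], [C → . / F C], [C → . B id], [C → . d C], [F → . d C], [F → d . C] }

GOTO(I, 'd') = CLOSURE({ [A → αX.β] : [A → α.Xβ] ∈ I, X = 'd' })

Items with dot before 'd', with the dot advanced:
  [F → . d C] → [F → d . C]
Closure of the advanced items:
  [F → d . C] has the dot before C: add [C → . B id], [C → . / F C], [C → . d C]
  [C → . B id] has the dot before B: add [B → .], [B → . - id], [B → . / C -], [B → . F d /]
  [B → . F d /] has the dot before F: add [F → . d C]

GOTO = { [B → . - id], [B → . / C -], [B → . F d /], [B → .], [C → . / F C], [C → . B id], [C → . d C], [F → . d C], [F → d . C] }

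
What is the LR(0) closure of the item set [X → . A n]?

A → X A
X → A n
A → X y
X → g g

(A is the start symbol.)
To compute CLOSURE, for each item [A → α.Bβ] where B is a non-terminal, add [B → .γ] for all productions B → γ; repeat for the newly added items until nothing changes.

Start with: [X → . A n]
  [X → . A n] has the dot before A: add [A → . X A], [A → . X y]
  [A → . X A] has the dot before X: add [X → . g g]
No further items can be added.

CLOSURE = { [A → . X A], [A → . X y], [X → . A n], [X → . g g] }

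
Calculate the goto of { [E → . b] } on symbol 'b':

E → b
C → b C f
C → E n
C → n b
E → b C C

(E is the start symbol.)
GOTO(I, 'b') = CLOSURE({ [A → αX.β] : [A → α.Xβ] ∈ I, X = 'b' })

Items with dot before 'b', with the dot advanced:
  [E → . b] → [E → b .]
Closure adds nothing (no advanced item has the dot before a non-terminal).

GOTO = { [E → b .] }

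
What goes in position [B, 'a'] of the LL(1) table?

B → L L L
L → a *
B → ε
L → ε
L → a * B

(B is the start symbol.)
B → L L L, B → ε

To find M[B, 'a'], we find productions for B where 'a' is in the predict set (PREDICT(N → α) = (FIRST(α) \ {ε}) ∪ (FOLLOW(N) if α ⇒* ε)).

Relevant sets:
  FIRST(L) = { 'a', ε }
  FOLLOW(B) = { $, 'a' }

B → L L L: PREDICT = { $, 'a' }
  'a' is in predict set, so this production goes in M[B, 'a']
B → ε: PREDICT = { $, 'a' }
  'a' is in predict set, so this production goes in M[B, 'a']

M[B, 'a'] = B → L L L, B → ε  (a multiply-defined cell — the grammar is not LL(1))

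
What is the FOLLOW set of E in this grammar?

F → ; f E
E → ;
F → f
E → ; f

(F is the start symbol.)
In F → ; f E: E is at the end, add FOLLOW(F)

The FOLLOW sets referred to above (computed the same way, to a fixed point):
  FOLLOW(F) = { $ }

Taking the union: FOLLOW(E) = { $ }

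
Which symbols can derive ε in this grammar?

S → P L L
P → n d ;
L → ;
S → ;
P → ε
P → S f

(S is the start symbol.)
A non-terminal is nullable if it can derive ε (the empty string): either it has an ε-production, or it has a production whose right-hand side consists entirely of nullable non-terminals.

ε-productions: P → ε
So P is immediately nullable.
No further non-terminal can be added: every production for the remaining non-terminals contains a terminal or a non-nullable non-terminal.
Nullable = { 'P' }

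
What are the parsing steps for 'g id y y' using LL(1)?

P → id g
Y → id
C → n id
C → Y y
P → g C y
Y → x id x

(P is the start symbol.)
LL(1) parsing maintains a stack (initially the start symbol over $) and the input. At each step: if the stack top is a terminal, match it against the current input token; if it is a non-terminal N, replace it with the RHS of M[N, lookahead] (the unique production whose predict set contains the lookahead).

Stack is shown with the top on the left.

Stack     Input       Action
----------------------------
P $       g id y y $  output P → g C y
g C y $   g id y y $  match 'g'
C y $     id y y $    output C → Y y
Y y y $   id y y $    output Y → id
id y y $  id y y $    match 'id'
y y $     y y $       match 'y'
y $       y $         match 'y'
$         $           accept

The string is accepted.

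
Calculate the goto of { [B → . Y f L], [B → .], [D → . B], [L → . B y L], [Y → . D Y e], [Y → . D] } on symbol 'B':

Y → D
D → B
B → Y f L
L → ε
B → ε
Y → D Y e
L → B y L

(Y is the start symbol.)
GOTO(I, 'B') = CLOSURE({ [A → αX.β] : [A → α.Xβ] ∈ I, X = 'B' })

Items with dot before 'B', with the dot advanced:
  [D → . B] → [D → B .]
  [L → . B y L] → [L → B . y L]
Closure adds nothing (no advanced item has the dot before a non-terminal).

GOTO = { [D → B .], [L → B . y L] }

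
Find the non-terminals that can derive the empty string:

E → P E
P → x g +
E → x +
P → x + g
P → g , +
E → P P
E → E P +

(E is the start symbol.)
A non-terminal is nullable if it can derive ε (the empty string): either it has an ε-production, or it has a production whose right-hand side consists entirely of nullable non-terminals.

There are no ε-productions, so no non-terminal can derive ε.
No non-terminals are nullable.

Answer: None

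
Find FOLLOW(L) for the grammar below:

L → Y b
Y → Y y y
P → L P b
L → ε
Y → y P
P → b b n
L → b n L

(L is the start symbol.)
{ $, 'b', 'y' }

L is the start symbol, so $ ∈ FOLLOW(L).
In P → L P b: L is followed by P b, add FIRST(P b) \ {ε} = { 'b', 'y' }
In L → b n L: L is at the end; this adds FOLLOW(L) to itself — nothing new

Taking the union: FOLLOW(L) = { $, 'b', 'y' }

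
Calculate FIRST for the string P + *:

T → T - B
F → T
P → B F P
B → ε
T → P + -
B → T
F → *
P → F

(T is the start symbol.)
{ '*' }

FIRST sets of the non-terminals involved (from the grammar, by fixed-point iteration):
  FIRST(P) = { '*' }

To compute FIRST(P + *), process the symbols left to right:
Symbol P is a non-terminal. Add FIRST(P) \ {ε} = { '*' }
P is not nullable (ε ∉ FIRST(P)), so stop here.
FIRST(P + *) = { '*' }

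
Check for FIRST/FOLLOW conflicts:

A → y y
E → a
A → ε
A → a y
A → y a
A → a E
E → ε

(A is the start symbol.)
A FIRST/FOLLOW conflict occurs when a non-terminal N has a nullable alternative N → β (β ⇒* ε) and another alternative N → α with FIRST(α) ∩ FOLLOW(N) ≠ ∅: on such a lookahead the parser cannot decide between expanding α and letting N vanish via β.

Nullable non-terminals: A, E.

A: nullable alternative(s) A → ε; FOLLOW(A) = { $ }
  A → y y: FIRST \ {ε} = { 'y' } — disjoint from FOLLOW(A)
  A → ε: FIRST \ {ε} = { } — this is the only nullable alternative, skip
  A → a y: FIRST \ {ε} = { 'a' } — disjoint from FOLLOW(A)
  A → y a: FIRST \ {ε} = { 'y' } — disjoint from FOLLOW(A)
  A → a E: FIRST \ {ε} = { 'a' } — disjoint from FOLLOW(A)

E: nullable alternative(s) E → ε; FOLLOW(E) = { $ }
  E → a: FIRST \ {ε} = { 'a' } — disjoint from FOLLOW(E)
  E → ε: FIRST \ {ε} = { } — this is the only nullable alternative, skip

No FIRST/FOLLOW conflicts found.

Answer: No FIRST/FOLLOW conflicts.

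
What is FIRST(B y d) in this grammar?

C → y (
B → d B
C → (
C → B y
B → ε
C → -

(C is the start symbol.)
{ 'd', 'y' }

FIRST sets of the non-terminals involved (from the grammar, by fixed-point iteration):
  FIRST(B) = { 'd', ε }

To compute FIRST(B y d), process the symbols left to right:
Symbol B is a non-terminal. Add FIRST(B) \ {ε} = { 'd' }
B is nullable (ε ∈ FIRST(B)), continue to the next symbol.
Symbol y is a terminal. Add 'y' and stop.
FIRST(B y d) = { 'd', 'y' }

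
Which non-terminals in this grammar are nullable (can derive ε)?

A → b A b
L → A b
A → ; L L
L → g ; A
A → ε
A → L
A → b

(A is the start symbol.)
{ 'A' }

ε-productions: A → ε
So A is immediately nullable.
No further non-terminal can be added: every production for the remaining non-terminals contains a terminal or a non-nullable non-terminal.
Nullable = { 'A' }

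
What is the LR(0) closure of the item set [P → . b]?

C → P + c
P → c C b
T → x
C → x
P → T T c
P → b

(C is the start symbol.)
Start with: [P → . b]
The dot precedes the terminal b, so nothing is added.

CLOSURE = { [P → . b] }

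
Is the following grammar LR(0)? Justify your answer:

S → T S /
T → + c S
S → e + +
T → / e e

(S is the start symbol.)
Yes, the grammar is LR(0)

A grammar is LR(0) if no state in the canonical LR(0) collection has:
  - both a shift item (dot before a terminal) and a complete item (shift-reduce conflict), or
  - two or more complete items (reduce-reduce conflict; the accept item [S' → S .] counts as a complete item here).

Augment with S' → S and build the canonical LR(0) collection (I0 = CLOSURE({[S' → . S]}), then GOTO on every symbol after a dot until no new states appear). It has 14 states:
  I0: { [S → . T S /], [S → . e + +], [S' → . S], [T → . + c S], [T → . / e e] }  — shift
  I1: { [T → + . c S] }  — shift
  I2: { [T → / . e e] }  — shift
  I3: { [S' → S .] }  — accept
  I4: { [S → . T S /], [S → . e + +], [S → T . S /], [T → . + c S], [T → . / e e] }  — shift
  I5: { [S → e . + +] }  — shift
  I6: { [S → e + . +] }  — shift
  I7: { [S → e + + .] }  — reduce
  I8: { [S → T S . /] }  — shift
  I9: { [S → T S / .] }  — reduce
  I10: { [T → / e . e] }  — shift
  I11: { [T → / e e .] }  — reduce
  I12: { [S → . T S /], [S → . e + +], [T → + c . S], [T → . + c S], [T → . / e e] }  — shift
  I13: { [T → + c S .] }  — reduce

Every state is either a pure shift/goto state or contains exactly one complete item and nothing to shift — no conflicts. The grammar is LR(0).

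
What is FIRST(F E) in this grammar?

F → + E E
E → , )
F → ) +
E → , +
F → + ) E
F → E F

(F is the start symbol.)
{ ')', '+', ',' }

FIRST sets of the non-terminals involved (from the grammar, by fixed-point iteration):
  FIRST(F) = { ')', '+', ',' }

To compute FIRST(F E), process the symbols left to right:
Symbol F is a non-terminal. Add FIRST(F) \ {ε} = { ')', '+', ',' }
F is not nullable (ε ∉ FIRST(F)), so stop here.
FIRST(F E) = { ')', '+', ',' }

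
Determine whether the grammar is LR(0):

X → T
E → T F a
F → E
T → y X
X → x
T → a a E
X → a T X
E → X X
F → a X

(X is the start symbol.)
No. Shift-reduce conflict between [X → T .] and [F → . a X]

A grammar is LR(0) if no state in the canonical LR(0) collection has:
  - both a shift item (dot before a terminal) and a complete item (shift-reduce conflict), or
  - two or more complete items (reduce-reduce conflict; the accept item [X' → X .] counts as a complete item here).

Augment with X' → X and build the canonical LR(0) collection (I0 = CLOSURE({[X' → . X]}), then GOTO on every symbol after a dot until no new states appear). It has 23 states:
  I0: { [T → . a a E], [T → . y X], [X → . T], [X → . a T X], [X → . x], [X' → . X] }  — shift
  I1: { [X → T .] }  — reduce
  I2: { [X' → X .] }  — accept
  I3: { [T → . a a E], [T → . y X], [T → a . a E], [X → a . T X] }  — shift
  I4: { [X → x .] }  — reduce
  I5: { [T → . a a E], [T → . y X], [T → y . X], [X → . T], [X → . a T X], [X → . x] }  — shift
  I6: { [T → y X .] }  — reduce
  I7: { [T → . a a E], [T → . y X], [X → . T], [X → . a T X], [X → . x], [X → a T . X] }  — shift
  I8: { [E → . T F a], [E → . X X], [T → . a a E], [T → . y X], [T → a . a E], [T → a a . E], [X → . T], [X → . a T X], [X → . x] }  — shift
  I9: { [T → a a E .] }  — reduce
  I10: { [E → . T F a], [E → . X X], [E → T . F a], [F → . E], [F → . a X], [T → . a a E], [T → . y X], [X → . T], [X → . a T X], [X → . x], [X → T .] }  — shift, reduce
  I11: { [E → X . X], [T → . a a E], [T → . y X], [X → . T], [X → . a T X], [X → . x] }  — shift
  I12: { [E → . T F a], [E → . X X], [T → . a a E], [T → . y X], [T → a . a E], [T → a a . E], [X → . T], [X → . a T X], [X → . x], [X → a . T X] }  — shift
  I13: { [E → . T F a], [E → . X X], [E → T . F a], [F → . E], [F → . a X], [T → . a a E], [T → . y X], [X → . T], [X → . a T X], [X → . x], [X → T .], [X → a T . X] }  — shift, reduce
  I14: { [F → E .] }  — reduce
  I15: { [E → T F . a] }  — shift
  I16: { [E → X . X], [T → . a a E], [T → . y X], [X → . T], [X → . a T X], [X → . x], [X → a T X .] }  — shift, reduce
  I17: { [F → a . X], [T → . a a E], [T → . y X], [T → a . a E], [X → . T], [X → . a T X], [X → . x], [X → a . T X] }  — shift
  I18: { [T → . a a E], [T → . y X], [X → . T], [X → . a T X], [X → . x], [X → T .], [X → a T . X] }  — shift, reduce
  I19: { [F → a X .] }  — reduce
  I20: { [X → a T X .] }  — reduce
  I21: { [E → X X .] }  — reduce
  I22: { [E → T F a .] }  — reduce

Conflict in state I10:
  Shift-reduce conflict between [X → T .] and [F → . a X]
So the grammar is NOT LR(0).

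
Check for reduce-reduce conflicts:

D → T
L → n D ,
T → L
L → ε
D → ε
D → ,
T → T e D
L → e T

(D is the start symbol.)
Yes — I0: [D → .] vs [L → .]; I6: [D → .] vs [L → .]; I10: [D → .] vs [L → .]

Augment with D' → D and build the canonical LR(0) collection (I0 = CLOSURE({[D' → . D]}), then GOTO on every symbol after a dot until no new states appear). It has 12 states:
  I0: { [D → . ,], [D → . T], [D → .], [D' → . D], [L → . e T], [L → . n D ,], [L → .], [T → . L], [T → . T e D] }  — shift, 2 reduces
  I1: { [D → , .] }  — reduce
  I2: { [D' → D .] }  — accept
  I3: { [T → L .] }  — reduce
  I4: { [D → T .], [T → T . e D] }  — shift, reduce
  I5: { [L → . e T], [L → . n D ,], [L → .], [L → e . T], [T → . L], [T → . T e D] }  — shift, reduce
  I6: { [D → . ,], [D → . T], [D → .], [L → . e T], [L → . n D ,], [L → .], [L → n . D ,], [T → . L], [T → . T e D] }  — shift, 2 reduces
  I7: { [L → n D . ,] }  — shift
  I8: { [L → n D , .] }  — reduce
  I9: { [L → e T .], [T → T . e D] }  — shift, reduce
  I10: { [D → . ,], [D → . T], [D → .], [L → . e T], [L → . n D ,], [L → .], [T → . L], [T → . T e D], [T → T e . D] }  — shift, 2 reduces
  I11: { [T → T e D .] }  — reduce

I0 contains complete items [D → .], [L → .] — reduce-reduce conflict.
I6 contains complete items [D → .], [L → .] — reduce-reduce conflict.
I10 contains complete items [D → .], [L → .] — reduce-reduce conflict.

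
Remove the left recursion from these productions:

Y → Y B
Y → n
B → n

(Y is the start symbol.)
Y → n Y'
Y' → B Y'
Y' → ε
B → n

Y is directly left-recursive. The standard transformation for
  A → A α₁ | ... | A α_m | β₁ | ... | β_n
is
  A  → β₁ A' | ... | β_n A'
  A' → α₁ A' | ... | α_m A' | ε

Y → n becomes Y → n Y'
Y → Y B becomes Y' → B Y'
Add Y' → ε

Productions for other non-terminals are unchanged:
  B → n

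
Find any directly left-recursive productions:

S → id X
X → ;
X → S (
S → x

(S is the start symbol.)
No direct left recursion

Direct left recursion occurs when N → N α for some non-terminal N (the right-hand side begins with the left-hand side itself).

S → id X: starts with id
X → ;: starts with ';'
X → S (: starts with S
S → x: starts with x

No direct left recursion found.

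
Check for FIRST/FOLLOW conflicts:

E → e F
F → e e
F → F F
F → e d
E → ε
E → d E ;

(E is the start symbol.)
No FIRST/FOLLOW conflicts.

A FIRST/FOLLOW conflict occurs when a non-terminal N has a nullable alternative N → β (β ⇒* ε) and another alternative N → α with FIRST(α) ∩ FOLLOW(N) ≠ ∅: on such a lookahead the parser cannot decide between expanding α and letting N vanish via β.

Nullable non-terminals: E.

E: nullable alternative(s) E → ε; FOLLOW(E) = { $, ';' }
  E → e F: FIRST \ {ε} = { 'e' } — disjoint from FOLLOW(E)
  E → ε: FIRST \ {ε} = { } — this is the only nullable alternative, skip
  E → d E ;: FIRST \ {ε} = { 'd' } — disjoint from FOLLOW(E)

F has no nullable alternative, so no FIRST/FOLLOW check is needed there.

No FIRST/FOLLOW conflicts found.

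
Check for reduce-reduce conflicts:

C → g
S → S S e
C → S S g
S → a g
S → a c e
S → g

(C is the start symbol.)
Yes — I4: [C → g .] vs [S → g .]; I12: [C → S S g .] vs [S → g .]

A reduce-reduce conflict occurs when an LR(0) state has two complete items [A → α .] and [B → β .] — both call for a reduction, and with no lookahead the parser cannot choose between them.

Augment with C' → C and build the canonical LR(0) collection (I0 = CLOSURE({[C' → . C]}), then GOTO on every symbol after a dot until no new states appear). It has 13 states:
  I0: { [C → . S S g], [C → . g], [C' → . C], [S → . S S e], [S → . a c e], [S → . a g], [S → . g] }  — shift
  I1: { [C' → C .] }  — accept
  I2: { [C → S . S g], [S → . S S e], [S → . a c e], [S → . a g], [S → . g], [S → S . S e] }  — shift
  I3: { [S → a . c e], [S → a . g] }  — shift
  I4: { [C → g .], [S → g .] }  — 2 reduces
  I5: { [S → a c . e] }  — shift
  I6: { [S → a g .] }  — reduce
  I7: { [S → a c e .] }  — reduce
  I8: { [C → S S . g], [S → . S S e], [S → . a c e], [S → . a g], [S → . g], [S → S . S e], [S → S S . e] }  — shift
  I9: { [S → g .] }  — reduce
  I10: { [S → . S S e], [S → . a c e], [S → . a g], [S → . g], [S → S . S e], [S → S S . e] }  — shift
  I11: { [S → S S e .] }  — reduce
  I12: { [C → S S g .], [S → g .] }  — 2 reduces

I4 contains complete items [C → g .], [S → g .] — reduce-reduce conflict.
I12 contains complete items [C → S S g .], [S → g .] — reduce-reduce conflict.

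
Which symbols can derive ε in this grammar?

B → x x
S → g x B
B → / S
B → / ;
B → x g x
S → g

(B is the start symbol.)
A non-terminal is nullable if it can derive ε (the empty string): either it has an ε-production, or it has a production whose right-hand side consists entirely of nullable non-terminals.

There are no ε-productions, so no non-terminal can derive ε.
No non-terminals are nullable.

Answer: None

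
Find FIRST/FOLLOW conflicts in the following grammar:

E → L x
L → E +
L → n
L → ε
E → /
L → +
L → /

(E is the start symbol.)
A FIRST/FOLLOW conflict occurs when a non-terminal N has a nullable alternative N → β (β ⇒* ε) and another alternative N → α with FIRST(α) ∩ FOLLOW(N) ≠ ∅: on such a lookahead the parser cannot decide between expanding α and letting N vanish via β.

Nullable non-terminals: L.
FIRST sets used below: FIRST(E) = { '+', '/', 'n', 'x' }

L: nullable alternative(s) L → ε; FOLLOW(L) = { 'x' }
  L → E +: FIRST \ {ε} = { '+', '/', 'n', 'x' } — overlaps FOLLOW(L) on { 'x' }: CONFLICT
  L → n: FIRST \ {ε} = { 'n' } — disjoint from FOLLOW(L)
  L → ε: FIRST \ {ε} = { } — this is the only nullable alternative, skip
  L → +: FIRST \ {ε} = { '+' } — disjoint from FOLLOW(L)
  L → /: FIRST \ {ε} = { '/' } — disjoint from FOLLOW(L)

E has no nullable alternative, so no FIRST/FOLLOW check is needed there.

So the grammar has 1 FIRST/FOLLOW conflict (marked CONFLICT above).

Answer: Yes. L → E '+' with FOLLOW(L) on { 'x' }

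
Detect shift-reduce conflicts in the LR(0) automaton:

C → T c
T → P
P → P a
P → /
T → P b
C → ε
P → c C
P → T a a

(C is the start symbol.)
A shift-reduce conflict occurs when an LR(0) state has both:
  - a complete (reduce) item [A → α .] (dot at the end), and
  - a shift item [B → β . c γ] (dot before a terminal).

Augment with C' → C and build the canonical LR(0) collection (I0 = CLOSURE({[C' → . C]}), then GOTO on every symbol after a dot until no new states appear). It has 12 states:
  I0: { [C → . T c], [C → .], [C' → . C], [P → . /], [P → . P a], [P → . T a a], [P → . c C], [T → . P b], [T → . P] }  — shift, reduce
  I1: { [P → / .] }  — reduce
  I2: { [C' → C .] }  — accept
  I3: { [P → P . a], [T → P . b], [T → P .] }  — shift, reduce
  I4: { [C → T . c], [P → T . a a] }  — shift
  I5: { [C → . T c], [C → .], [P → . /], [P → . P a], [P → . T a a], [P → . c C], [P → c . C], [T → . P b], [T → . P] }  — shift, reduce
  I6: { [P → c C .] }  — reduce
  I7: { [P → T a . a] }  — shift
  I8: { [C → T c .] }  — reduce
  I9: { [P → T a a .] }  — reduce
  I10: { [P → P a .] }  — reduce
  I11: { [T → P b .] }  — reduce

I0 contains reduce item [C → .] and shift items [P → . /], [P → . c C] — shift-reduce conflict.
I3 contains reduce item [T → P .] and shift items [P → P . a], [T → P . b] — shift-reduce conflict.
I5 contains reduce item [C → .] and shift items [P → . /], [P → . c C] — shift-reduce conflict.

Answer: Yes — I0: [C → .] vs [P → . /]; I3: [T → P .] vs [P → P . a]; I5: [C → .] vs [P → . /]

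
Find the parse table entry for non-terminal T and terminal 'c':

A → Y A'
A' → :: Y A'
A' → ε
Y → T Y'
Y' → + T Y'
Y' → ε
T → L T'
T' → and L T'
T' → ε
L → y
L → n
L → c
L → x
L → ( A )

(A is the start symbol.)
T → L T'

To find M[T, 'c'], we find productions for T where 'c' is in the predict set (PREDICT(N → α) = (FIRST(α) \ {ε}) ∪ (FOLLOW(N) if α ⇒* ε)).

Relevant sets:
  FIRST(L) = { '(', 'c', 'n', 'x', 'y' }

T → L T': PREDICT = { '(', 'c', 'n', 'x', 'y' }
  'c' is in predict set, so this production goes in M[T, 'c']

M[T, 'c'] = T → L T'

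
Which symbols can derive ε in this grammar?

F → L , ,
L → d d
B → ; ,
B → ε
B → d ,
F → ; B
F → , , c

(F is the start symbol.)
{ 'B' }

A non-terminal is nullable if it can derive ε (the empty string): either it has an ε-production, or it has a production whose right-hand side consists entirely of nullable non-terminals.

ε-productions: B → ε
So B is immediately nullable.
No further non-terminal can be added: every production for the remaining non-terminals contains a terminal or a non-nullable non-terminal.
Nullable = { 'B' }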